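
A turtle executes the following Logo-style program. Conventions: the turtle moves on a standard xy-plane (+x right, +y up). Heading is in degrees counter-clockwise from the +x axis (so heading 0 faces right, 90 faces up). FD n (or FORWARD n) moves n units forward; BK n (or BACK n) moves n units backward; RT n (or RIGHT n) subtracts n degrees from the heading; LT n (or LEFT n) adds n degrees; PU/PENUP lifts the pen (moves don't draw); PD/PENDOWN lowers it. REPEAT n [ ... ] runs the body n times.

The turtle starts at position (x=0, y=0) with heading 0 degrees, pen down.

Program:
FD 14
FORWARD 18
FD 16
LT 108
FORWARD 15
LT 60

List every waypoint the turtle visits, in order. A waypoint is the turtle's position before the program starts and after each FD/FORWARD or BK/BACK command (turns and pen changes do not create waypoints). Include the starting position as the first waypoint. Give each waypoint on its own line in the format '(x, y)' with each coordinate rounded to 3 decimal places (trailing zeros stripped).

Executing turtle program step by step:
Start: pos=(0,0), heading=0, pen down
FD 14: (0,0) -> (14,0) [heading=0, draw]
FD 18: (14,0) -> (32,0) [heading=0, draw]
FD 16: (32,0) -> (48,0) [heading=0, draw]
LT 108: heading 0 -> 108
FD 15: (48,0) -> (43.365,14.266) [heading=108, draw]
LT 60: heading 108 -> 168
Final: pos=(43.365,14.266), heading=168, 4 segment(s) drawn
Waypoints (5 total):
(0, 0)
(14, 0)
(32, 0)
(48, 0)
(43.365, 14.266)

Answer: (0, 0)
(14, 0)
(32, 0)
(48, 0)
(43.365, 14.266)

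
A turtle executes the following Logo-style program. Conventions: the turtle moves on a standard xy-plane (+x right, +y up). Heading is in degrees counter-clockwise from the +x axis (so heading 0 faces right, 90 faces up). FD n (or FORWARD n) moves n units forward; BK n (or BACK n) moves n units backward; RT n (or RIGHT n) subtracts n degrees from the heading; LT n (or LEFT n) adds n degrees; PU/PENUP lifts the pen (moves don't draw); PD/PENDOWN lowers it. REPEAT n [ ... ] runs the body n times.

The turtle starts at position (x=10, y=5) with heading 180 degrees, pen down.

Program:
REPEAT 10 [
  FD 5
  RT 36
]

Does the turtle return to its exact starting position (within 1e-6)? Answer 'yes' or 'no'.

Executing turtle program step by step:
Start: pos=(10,5), heading=180, pen down
REPEAT 10 [
  -- iteration 1/10 --
  FD 5: (10,5) -> (5,5) [heading=180, draw]
  RT 36: heading 180 -> 144
  -- iteration 2/10 --
  FD 5: (5,5) -> (0.955,7.939) [heading=144, draw]
  RT 36: heading 144 -> 108
  -- iteration 3/10 --
  FD 5: (0.955,7.939) -> (-0.59,12.694) [heading=108, draw]
  RT 36: heading 108 -> 72
  -- iteration 4/10 --
  FD 5: (-0.59,12.694) -> (0.955,17.449) [heading=72, draw]
  RT 36: heading 72 -> 36
  -- iteration 5/10 --
  FD 5: (0.955,17.449) -> (5,20.388) [heading=36, draw]
  RT 36: heading 36 -> 0
  -- iteration 6/10 --
  FD 5: (5,20.388) -> (10,20.388) [heading=0, draw]
  RT 36: heading 0 -> 324
  -- iteration 7/10 --
  FD 5: (10,20.388) -> (14.045,17.449) [heading=324, draw]
  RT 36: heading 324 -> 288
  -- iteration 8/10 --
  FD 5: (14.045,17.449) -> (15.59,12.694) [heading=288, draw]
  RT 36: heading 288 -> 252
  -- iteration 9/10 --
  FD 5: (15.59,12.694) -> (14.045,7.939) [heading=252, draw]
  RT 36: heading 252 -> 216
  -- iteration 10/10 --
  FD 5: (14.045,7.939) -> (10,5) [heading=216, draw]
  RT 36: heading 216 -> 180
]
Final: pos=(10,5), heading=180, 10 segment(s) drawn

Start position: (10, 5)
Final position: (10, 5)
Distance = 0; < 1e-6 -> CLOSED

Answer: yes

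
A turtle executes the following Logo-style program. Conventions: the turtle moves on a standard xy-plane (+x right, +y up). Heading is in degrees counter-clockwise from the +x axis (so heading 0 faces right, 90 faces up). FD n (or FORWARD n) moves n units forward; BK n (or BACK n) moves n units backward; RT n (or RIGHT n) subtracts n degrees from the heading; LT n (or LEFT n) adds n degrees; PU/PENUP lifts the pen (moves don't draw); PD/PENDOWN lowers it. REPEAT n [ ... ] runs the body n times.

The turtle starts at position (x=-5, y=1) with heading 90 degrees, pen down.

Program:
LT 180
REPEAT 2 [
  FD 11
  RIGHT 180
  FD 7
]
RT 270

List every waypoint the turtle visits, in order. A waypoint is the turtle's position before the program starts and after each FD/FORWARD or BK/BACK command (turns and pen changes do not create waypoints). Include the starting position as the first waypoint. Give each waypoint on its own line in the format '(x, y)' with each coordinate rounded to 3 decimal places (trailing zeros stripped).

Answer: (-5, 1)
(-5, -10)
(-5, -3)
(-5, 8)
(-5, 1)

Derivation:
Executing turtle program step by step:
Start: pos=(-5,1), heading=90, pen down
LT 180: heading 90 -> 270
REPEAT 2 [
  -- iteration 1/2 --
  FD 11: (-5,1) -> (-5,-10) [heading=270, draw]
  RT 180: heading 270 -> 90
  FD 7: (-5,-10) -> (-5,-3) [heading=90, draw]
  -- iteration 2/2 --
  FD 11: (-5,-3) -> (-5,8) [heading=90, draw]
  RT 180: heading 90 -> 270
  FD 7: (-5,8) -> (-5,1) [heading=270, draw]
]
RT 270: heading 270 -> 0
Final: pos=(-5,1), heading=0, 4 segment(s) drawn
Waypoints (5 total):
(-5, 1)
(-5, -10)
(-5, -3)
(-5, 8)
(-5, 1)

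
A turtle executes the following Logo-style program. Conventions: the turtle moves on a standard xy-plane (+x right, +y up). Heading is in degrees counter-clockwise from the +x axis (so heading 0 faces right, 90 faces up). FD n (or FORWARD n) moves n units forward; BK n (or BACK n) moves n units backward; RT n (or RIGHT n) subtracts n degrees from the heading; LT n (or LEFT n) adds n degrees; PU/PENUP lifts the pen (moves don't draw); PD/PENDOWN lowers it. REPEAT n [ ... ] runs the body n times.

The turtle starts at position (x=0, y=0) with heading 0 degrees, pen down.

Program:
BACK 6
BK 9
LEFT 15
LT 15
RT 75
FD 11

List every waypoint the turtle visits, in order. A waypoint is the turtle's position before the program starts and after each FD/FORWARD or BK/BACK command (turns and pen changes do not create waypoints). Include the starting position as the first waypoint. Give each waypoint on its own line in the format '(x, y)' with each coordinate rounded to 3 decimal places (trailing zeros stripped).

Executing turtle program step by step:
Start: pos=(0,0), heading=0, pen down
BK 6: (0,0) -> (-6,0) [heading=0, draw]
BK 9: (-6,0) -> (-15,0) [heading=0, draw]
LT 15: heading 0 -> 15
LT 15: heading 15 -> 30
RT 75: heading 30 -> 315
FD 11: (-15,0) -> (-7.222,-7.778) [heading=315, draw]
Final: pos=(-7.222,-7.778), heading=315, 3 segment(s) drawn
Waypoints (4 total):
(0, 0)
(-6, 0)
(-15, 0)
(-7.222, -7.778)

Answer: (0, 0)
(-6, 0)
(-15, 0)
(-7.222, -7.778)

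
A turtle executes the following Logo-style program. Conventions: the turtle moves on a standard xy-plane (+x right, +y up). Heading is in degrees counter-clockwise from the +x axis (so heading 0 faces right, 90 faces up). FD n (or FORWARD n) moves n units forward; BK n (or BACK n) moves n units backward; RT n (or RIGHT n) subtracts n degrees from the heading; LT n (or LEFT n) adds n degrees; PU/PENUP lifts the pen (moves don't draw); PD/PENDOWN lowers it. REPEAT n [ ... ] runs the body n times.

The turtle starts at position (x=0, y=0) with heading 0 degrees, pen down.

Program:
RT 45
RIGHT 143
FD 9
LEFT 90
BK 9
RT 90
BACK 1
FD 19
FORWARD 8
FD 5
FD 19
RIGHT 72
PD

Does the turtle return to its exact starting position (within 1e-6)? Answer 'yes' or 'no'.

Answer: no

Derivation:
Executing turtle program step by step:
Start: pos=(0,0), heading=0, pen down
RT 45: heading 0 -> 315
RT 143: heading 315 -> 172
FD 9: (0,0) -> (-8.912,1.253) [heading=172, draw]
LT 90: heading 172 -> 262
BK 9: (-8.912,1.253) -> (-7.66,10.165) [heading=262, draw]
RT 90: heading 262 -> 172
BK 1: (-7.66,10.165) -> (-6.67,10.026) [heading=172, draw]
FD 19: (-6.67,10.026) -> (-25.485,12.67) [heading=172, draw]
FD 8: (-25.485,12.67) -> (-33.407,13.783) [heading=172, draw]
FD 5: (-33.407,13.783) -> (-38.358,14.479) [heading=172, draw]
FD 19: (-38.358,14.479) -> (-57.173,17.124) [heading=172, draw]
RT 72: heading 172 -> 100
PD: pen down
Final: pos=(-57.173,17.124), heading=100, 7 segment(s) drawn

Start position: (0, 0)
Final position: (-57.173, 17.124)
Distance = 59.682; >= 1e-6 -> NOT closed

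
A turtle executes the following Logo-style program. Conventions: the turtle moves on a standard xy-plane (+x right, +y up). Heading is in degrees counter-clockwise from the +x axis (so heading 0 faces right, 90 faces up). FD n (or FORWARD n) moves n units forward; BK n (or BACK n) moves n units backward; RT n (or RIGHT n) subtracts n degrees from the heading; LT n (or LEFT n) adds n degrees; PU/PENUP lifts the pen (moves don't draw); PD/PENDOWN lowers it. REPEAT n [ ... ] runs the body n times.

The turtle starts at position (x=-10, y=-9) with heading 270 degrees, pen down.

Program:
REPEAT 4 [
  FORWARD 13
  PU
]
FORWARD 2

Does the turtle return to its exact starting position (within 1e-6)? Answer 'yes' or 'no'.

Executing turtle program step by step:
Start: pos=(-10,-9), heading=270, pen down
REPEAT 4 [
  -- iteration 1/4 --
  FD 13: (-10,-9) -> (-10,-22) [heading=270, draw]
  PU: pen up
  -- iteration 2/4 --
  FD 13: (-10,-22) -> (-10,-35) [heading=270, move]
  PU: pen up
  -- iteration 3/4 --
  FD 13: (-10,-35) -> (-10,-48) [heading=270, move]
  PU: pen up
  -- iteration 4/4 --
  FD 13: (-10,-48) -> (-10,-61) [heading=270, move]
  PU: pen up
]
FD 2: (-10,-61) -> (-10,-63) [heading=270, move]
Final: pos=(-10,-63), heading=270, 1 segment(s) drawn

Start position: (-10, -9)
Final position: (-10, -63)
Distance = 54; >= 1e-6 -> NOT closed

Answer: no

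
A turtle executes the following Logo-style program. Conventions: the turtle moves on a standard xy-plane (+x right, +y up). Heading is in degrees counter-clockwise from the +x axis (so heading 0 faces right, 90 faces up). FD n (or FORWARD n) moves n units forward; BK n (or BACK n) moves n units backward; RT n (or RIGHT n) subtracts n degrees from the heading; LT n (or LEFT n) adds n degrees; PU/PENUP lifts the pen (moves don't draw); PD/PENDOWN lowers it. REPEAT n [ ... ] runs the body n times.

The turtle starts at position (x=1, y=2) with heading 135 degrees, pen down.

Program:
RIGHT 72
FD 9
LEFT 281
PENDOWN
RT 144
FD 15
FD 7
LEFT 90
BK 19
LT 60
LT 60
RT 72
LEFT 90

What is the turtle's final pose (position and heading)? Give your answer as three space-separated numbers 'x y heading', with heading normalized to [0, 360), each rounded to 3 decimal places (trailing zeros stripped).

Executing turtle program step by step:
Start: pos=(1,2), heading=135, pen down
RT 72: heading 135 -> 63
FD 9: (1,2) -> (5.086,10.019) [heading=63, draw]
LT 281: heading 63 -> 344
PD: pen down
RT 144: heading 344 -> 200
FD 15: (5.086,10.019) -> (-9.009,4.889) [heading=200, draw]
FD 7: (-9.009,4.889) -> (-15.587,2.495) [heading=200, draw]
LT 90: heading 200 -> 290
BK 19: (-15.587,2.495) -> (-22.086,20.349) [heading=290, draw]
LT 60: heading 290 -> 350
LT 60: heading 350 -> 50
RT 72: heading 50 -> 338
LT 90: heading 338 -> 68
Final: pos=(-22.086,20.349), heading=68, 4 segment(s) drawn

Answer: -22.086 20.349 68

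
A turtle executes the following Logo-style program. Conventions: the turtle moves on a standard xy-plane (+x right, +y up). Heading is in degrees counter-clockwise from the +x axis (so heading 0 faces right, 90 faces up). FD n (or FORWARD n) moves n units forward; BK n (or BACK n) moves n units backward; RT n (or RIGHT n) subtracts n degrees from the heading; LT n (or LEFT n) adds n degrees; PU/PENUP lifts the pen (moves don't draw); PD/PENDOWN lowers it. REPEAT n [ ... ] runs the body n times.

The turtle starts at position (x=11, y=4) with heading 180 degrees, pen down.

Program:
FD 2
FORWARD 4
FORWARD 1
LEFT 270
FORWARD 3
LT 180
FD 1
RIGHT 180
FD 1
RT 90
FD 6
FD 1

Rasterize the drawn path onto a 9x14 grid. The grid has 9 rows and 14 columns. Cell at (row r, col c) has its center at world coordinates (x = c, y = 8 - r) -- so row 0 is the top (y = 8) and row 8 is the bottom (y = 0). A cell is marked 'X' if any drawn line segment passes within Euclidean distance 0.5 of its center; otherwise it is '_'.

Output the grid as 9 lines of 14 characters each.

Segment 0: (11,4) -> (9,4)
Segment 1: (9,4) -> (5,4)
Segment 2: (5,4) -> (4,4)
Segment 3: (4,4) -> (4,7)
Segment 4: (4,7) -> (4,6)
Segment 5: (4,6) -> (4,7)
Segment 6: (4,7) -> (10,7)
Segment 7: (10,7) -> (11,7)

Answer: ______________
____XXXXXXXX__
____X_________
____X_________
____XXXXXXXX__
______________
______________
______________
______________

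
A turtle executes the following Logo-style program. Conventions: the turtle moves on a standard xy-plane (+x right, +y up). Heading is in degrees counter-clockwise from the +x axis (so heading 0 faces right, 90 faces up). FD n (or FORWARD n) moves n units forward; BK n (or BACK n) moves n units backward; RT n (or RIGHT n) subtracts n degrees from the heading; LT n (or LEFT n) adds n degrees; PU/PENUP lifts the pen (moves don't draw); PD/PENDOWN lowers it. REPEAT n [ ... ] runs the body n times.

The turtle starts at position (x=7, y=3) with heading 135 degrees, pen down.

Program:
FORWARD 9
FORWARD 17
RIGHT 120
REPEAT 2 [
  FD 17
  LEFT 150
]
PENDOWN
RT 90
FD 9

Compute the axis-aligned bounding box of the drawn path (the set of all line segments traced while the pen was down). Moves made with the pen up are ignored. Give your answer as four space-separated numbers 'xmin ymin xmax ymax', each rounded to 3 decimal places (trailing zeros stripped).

Executing turtle program step by step:
Start: pos=(7,3), heading=135, pen down
FD 9: (7,3) -> (0.636,9.364) [heading=135, draw]
FD 17: (0.636,9.364) -> (-11.385,21.385) [heading=135, draw]
RT 120: heading 135 -> 15
REPEAT 2 [
  -- iteration 1/2 --
  FD 17: (-11.385,21.385) -> (5.036,25.785) [heading=15, draw]
  LT 150: heading 15 -> 165
  -- iteration 2/2 --
  FD 17: (5.036,25.785) -> (-11.385,30.185) [heading=165, draw]
  LT 150: heading 165 -> 315
]
PD: pen down
RT 90: heading 315 -> 225
FD 9: (-11.385,30.185) -> (-17.749,23.821) [heading=225, draw]
Final: pos=(-17.749,23.821), heading=225, 5 segment(s) drawn

Segment endpoints: x in {-17.749, -11.385, 0.636, 5.036, 7}, y in {3, 9.364, 21.385, 23.821, 25.785, 30.185}
xmin=-17.749, ymin=3, xmax=7, ymax=30.185

Answer: -17.749 3 7 30.185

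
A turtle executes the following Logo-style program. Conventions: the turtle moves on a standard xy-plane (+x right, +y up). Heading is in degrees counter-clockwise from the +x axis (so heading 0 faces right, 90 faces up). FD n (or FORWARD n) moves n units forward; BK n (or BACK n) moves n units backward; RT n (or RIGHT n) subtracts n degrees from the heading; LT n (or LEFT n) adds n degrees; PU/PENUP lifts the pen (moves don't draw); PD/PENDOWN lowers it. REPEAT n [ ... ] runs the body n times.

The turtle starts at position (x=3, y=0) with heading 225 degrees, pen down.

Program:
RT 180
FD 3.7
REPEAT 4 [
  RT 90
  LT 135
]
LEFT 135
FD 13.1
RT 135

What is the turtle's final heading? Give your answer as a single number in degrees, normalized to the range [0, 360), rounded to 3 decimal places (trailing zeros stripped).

Executing turtle program step by step:
Start: pos=(3,0), heading=225, pen down
RT 180: heading 225 -> 45
FD 3.7: (3,0) -> (5.616,2.616) [heading=45, draw]
REPEAT 4 [
  -- iteration 1/4 --
  RT 90: heading 45 -> 315
  LT 135: heading 315 -> 90
  -- iteration 2/4 --
  RT 90: heading 90 -> 0
  LT 135: heading 0 -> 135
  -- iteration 3/4 --
  RT 90: heading 135 -> 45
  LT 135: heading 45 -> 180
  -- iteration 4/4 --
  RT 90: heading 180 -> 90
  LT 135: heading 90 -> 225
]
LT 135: heading 225 -> 0
FD 13.1: (5.616,2.616) -> (18.716,2.616) [heading=0, draw]
RT 135: heading 0 -> 225
Final: pos=(18.716,2.616), heading=225, 2 segment(s) drawn

Answer: 225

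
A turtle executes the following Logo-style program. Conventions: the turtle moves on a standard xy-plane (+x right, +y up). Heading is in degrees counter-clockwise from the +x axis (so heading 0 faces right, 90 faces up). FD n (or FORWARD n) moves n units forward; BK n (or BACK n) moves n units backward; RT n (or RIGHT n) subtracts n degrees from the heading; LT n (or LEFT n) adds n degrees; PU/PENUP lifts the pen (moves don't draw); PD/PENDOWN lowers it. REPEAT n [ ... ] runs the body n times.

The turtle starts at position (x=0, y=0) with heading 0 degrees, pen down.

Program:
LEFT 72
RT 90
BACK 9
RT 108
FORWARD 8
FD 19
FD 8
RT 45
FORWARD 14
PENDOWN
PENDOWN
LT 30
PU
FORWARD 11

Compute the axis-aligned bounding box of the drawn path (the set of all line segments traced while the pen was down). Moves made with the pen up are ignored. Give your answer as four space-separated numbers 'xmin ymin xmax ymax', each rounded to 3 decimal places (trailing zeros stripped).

Executing turtle program step by step:
Start: pos=(0,0), heading=0, pen down
LT 72: heading 0 -> 72
RT 90: heading 72 -> 342
BK 9: (0,0) -> (-8.56,2.781) [heading=342, draw]
RT 108: heading 342 -> 234
FD 8: (-8.56,2.781) -> (-13.262,-3.691) [heading=234, draw]
FD 19: (-13.262,-3.691) -> (-24.43,-19.062) [heading=234, draw]
FD 8: (-24.43,-19.062) -> (-29.132,-25.534) [heading=234, draw]
RT 45: heading 234 -> 189
FD 14: (-29.132,-25.534) -> (-42.96,-27.725) [heading=189, draw]
PD: pen down
PD: pen down
LT 30: heading 189 -> 219
PU: pen up
FD 11: (-42.96,-27.725) -> (-51.508,-34.647) [heading=219, move]
Final: pos=(-51.508,-34.647), heading=219, 5 segment(s) drawn

Segment endpoints: x in {-42.96, -29.132, -24.43, -13.262, -8.56, 0}, y in {-27.725, -25.534, -19.062, -3.691, 0, 2.781}
xmin=-42.96, ymin=-27.725, xmax=0, ymax=2.781

Answer: -42.96 -27.725 0 2.781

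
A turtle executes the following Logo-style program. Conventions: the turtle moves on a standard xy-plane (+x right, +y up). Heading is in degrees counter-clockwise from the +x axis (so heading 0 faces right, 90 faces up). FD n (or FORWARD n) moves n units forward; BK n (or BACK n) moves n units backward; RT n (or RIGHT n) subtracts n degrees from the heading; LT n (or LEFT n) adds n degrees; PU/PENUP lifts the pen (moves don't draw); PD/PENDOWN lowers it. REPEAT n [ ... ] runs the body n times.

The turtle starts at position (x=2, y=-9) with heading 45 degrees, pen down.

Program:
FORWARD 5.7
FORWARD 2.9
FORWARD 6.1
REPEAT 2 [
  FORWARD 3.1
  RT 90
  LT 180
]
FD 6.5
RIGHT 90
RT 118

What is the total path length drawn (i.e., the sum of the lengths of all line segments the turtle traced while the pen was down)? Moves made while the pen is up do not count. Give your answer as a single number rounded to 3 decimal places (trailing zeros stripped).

Executing turtle program step by step:
Start: pos=(2,-9), heading=45, pen down
FD 5.7: (2,-9) -> (6.031,-4.969) [heading=45, draw]
FD 2.9: (6.031,-4.969) -> (8.081,-2.919) [heading=45, draw]
FD 6.1: (8.081,-2.919) -> (12.394,1.394) [heading=45, draw]
REPEAT 2 [
  -- iteration 1/2 --
  FD 3.1: (12.394,1.394) -> (14.587,3.587) [heading=45, draw]
  RT 90: heading 45 -> 315
  LT 180: heading 315 -> 135
  -- iteration 2/2 --
  FD 3.1: (14.587,3.587) -> (12.394,5.779) [heading=135, draw]
  RT 90: heading 135 -> 45
  LT 180: heading 45 -> 225
]
FD 6.5: (12.394,5.779) -> (7.798,1.182) [heading=225, draw]
RT 90: heading 225 -> 135
RT 118: heading 135 -> 17
Final: pos=(7.798,1.182), heading=17, 6 segment(s) drawn

Segment lengths:
  seg 1: (2,-9) -> (6.031,-4.969), length = 5.7
  seg 2: (6.031,-4.969) -> (8.081,-2.919), length = 2.9
  seg 3: (8.081,-2.919) -> (12.394,1.394), length = 6.1
  seg 4: (12.394,1.394) -> (14.587,3.587), length = 3.1
  seg 5: (14.587,3.587) -> (12.394,5.779), length = 3.1
  seg 6: (12.394,5.779) -> (7.798,1.182), length = 6.5
Total = 27.4

Answer: 27.4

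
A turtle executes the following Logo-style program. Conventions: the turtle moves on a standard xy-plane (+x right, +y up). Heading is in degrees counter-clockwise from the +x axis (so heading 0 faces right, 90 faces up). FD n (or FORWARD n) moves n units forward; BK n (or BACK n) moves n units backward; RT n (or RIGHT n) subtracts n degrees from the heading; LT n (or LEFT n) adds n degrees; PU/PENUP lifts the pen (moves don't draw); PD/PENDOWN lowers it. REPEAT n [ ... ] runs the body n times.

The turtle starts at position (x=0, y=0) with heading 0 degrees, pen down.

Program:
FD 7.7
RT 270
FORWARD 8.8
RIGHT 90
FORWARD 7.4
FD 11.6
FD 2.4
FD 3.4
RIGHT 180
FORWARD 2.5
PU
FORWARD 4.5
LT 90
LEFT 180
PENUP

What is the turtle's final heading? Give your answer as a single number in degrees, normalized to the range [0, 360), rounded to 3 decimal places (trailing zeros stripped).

Answer: 90

Derivation:
Executing turtle program step by step:
Start: pos=(0,0), heading=0, pen down
FD 7.7: (0,0) -> (7.7,0) [heading=0, draw]
RT 270: heading 0 -> 90
FD 8.8: (7.7,0) -> (7.7,8.8) [heading=90, draw]
RT 90: heading 90 -> 0
FD 7.4: (7.7,8.8) -> (15.1,8.8) [heading=0, draw]
FD 11.6: (15.1,8.8) -> (26.7,8.8) [heading=0, draw]
FD 2.4: (26.7,8.8) -> (29.1,8.8) [heading=0, draw]
FD 3.4: (29.1,8.8) -> (32.5,8.8) [heading=0, draw]
RT 180: heading 0 -> 180
FD 2.5: (32.5,8.8) -> (30,8.8) [heading=180, draw]
PU: pen up
FD 4.5: (30,8.8) -> (25.5,8.8) [heading=180, move]
LT 90: heading 180 -> 270
LT 180: heading 270 -> 90
PU: pen up
Final: pos=(25.5,8.8), heading=90, 7 segment(s) drawn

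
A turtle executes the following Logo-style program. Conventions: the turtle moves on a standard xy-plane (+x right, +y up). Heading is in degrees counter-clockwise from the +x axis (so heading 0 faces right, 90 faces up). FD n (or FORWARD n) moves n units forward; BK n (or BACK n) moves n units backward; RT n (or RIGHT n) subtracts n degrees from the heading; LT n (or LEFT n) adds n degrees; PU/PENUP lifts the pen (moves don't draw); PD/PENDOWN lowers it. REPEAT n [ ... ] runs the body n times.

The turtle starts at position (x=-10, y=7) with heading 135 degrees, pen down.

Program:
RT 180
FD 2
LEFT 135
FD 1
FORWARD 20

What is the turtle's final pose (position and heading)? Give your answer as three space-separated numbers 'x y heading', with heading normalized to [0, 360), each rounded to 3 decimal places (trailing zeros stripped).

Executing turtle program step by step:
Start: pos=(-10,7), heading=135, pen down
RT 180: heading 135 -> 315
FD 2: (-10,7) -> (-8.586,5.586) [heading=315, draw]
LT 135: heading 315 -> 90
FD 1: (-8.586,5.586) -> (-8.586,6.586) [heading=90, draw]
FD 20: (-8.586,6.586) -> (-8.586,26.586) [heading=90, draw]
Final: pos=(-8.586,26.586), heading=90, 3 segment(s) drawn

Answer: -8.586 26.586 90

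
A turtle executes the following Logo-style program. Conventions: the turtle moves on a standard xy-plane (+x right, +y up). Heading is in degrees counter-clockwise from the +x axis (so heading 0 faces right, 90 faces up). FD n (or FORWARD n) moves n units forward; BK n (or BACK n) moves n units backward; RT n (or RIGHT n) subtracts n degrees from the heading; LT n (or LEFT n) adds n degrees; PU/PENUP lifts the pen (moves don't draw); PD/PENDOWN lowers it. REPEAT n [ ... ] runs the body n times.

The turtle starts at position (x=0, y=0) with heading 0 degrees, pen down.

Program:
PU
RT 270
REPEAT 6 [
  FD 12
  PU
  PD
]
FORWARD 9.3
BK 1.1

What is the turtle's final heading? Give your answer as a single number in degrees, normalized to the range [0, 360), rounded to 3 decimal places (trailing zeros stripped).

Answer: 90

Derivation:
Executing turtle program step by step:
Start: pos=(0,0), heading=0, pen down
PU: pen up
RT 270: heading 0 -> 90
REPEAT 6 [
  -- iteration 1/6 --
  FD 12: (0,0) -> (0,12) [heading=90, move]
  PU: pen up
  PD: pen down
  -- iteration 2/6 --
  FD 12: (0,12) -> (0,24) [heading=90, draw]
  PU: pen up
  PD: pen down
  -- iteration 3/6 --
  FD 12: (0,24) -> (0,36) [heading=90, draw]
  PU: pen up
  PD: pen down
  -- iteration 4/6 --
  FD 12: (0,36) -> (0,48) [heading=90, draw]
  PU: pen up
  PD: pen down
  -- iteration 5/6 --
  FD 12: (0,48) -> (0,60) [heading=90, draw]
  PU: pen up
  PD: pen down
  -- iteration 6/6 --
  FD 12: (0,60) -> (0,72) [heading=90, draw]
  PU: pen up
  PD: pen down
]
FD 9.3: (0,72) -> (0,81.3) [heading=90, draw]
BK 1.1: (0,81.3) -> (0,80.2) [heading=90, draw]
Final: pos=(0,80.2), heading=90, 7 segment(s) drawn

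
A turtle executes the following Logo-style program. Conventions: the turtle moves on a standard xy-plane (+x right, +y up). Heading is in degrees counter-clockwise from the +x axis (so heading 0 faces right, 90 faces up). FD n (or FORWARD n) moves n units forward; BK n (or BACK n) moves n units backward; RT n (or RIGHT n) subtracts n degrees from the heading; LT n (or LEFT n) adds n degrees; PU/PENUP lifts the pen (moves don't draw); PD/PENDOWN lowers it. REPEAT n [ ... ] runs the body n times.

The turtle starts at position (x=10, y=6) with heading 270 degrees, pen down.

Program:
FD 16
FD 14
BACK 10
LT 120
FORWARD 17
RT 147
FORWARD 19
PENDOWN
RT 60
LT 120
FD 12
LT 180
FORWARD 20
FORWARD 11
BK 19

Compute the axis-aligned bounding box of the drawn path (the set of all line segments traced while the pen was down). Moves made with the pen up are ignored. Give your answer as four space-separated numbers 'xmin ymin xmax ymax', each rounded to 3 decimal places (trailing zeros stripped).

Executing turtle program step by step:
Start: pos=(10,6), heading=270, pen down
FD 16: (10,6) -> (10,-10) [heading=270, draw]
FD 14: (10,-10) -> (10,-24) [heading=270, draw]
BK 10: (10,-24) -> (10,-14) [heading=270, draw]
LT 120: heading 270 -> 30
FD 17: (10,-14) -> (24.722,-5.5) [heading=30, draw]
RT 147: heading 30 -> 243
FD 19: (24.722,-5.5) -> (16.097,-22.429) [heading=243, draw]
PD: pen down
RT 60: heading 243 -> 183
LT 120: heading 183 -> 303
FD 12: (16.097,-22.429) -> (22.632,-32.493) [heading=303, draw]
LT 180: heading 303 -> 123
FD 20: (22.632,-32.493) -> (11.74,-15.72) [heading=123, draw]
FD 11: (11.74,-15.72) -> (5.748,-6.494) [heading=123, draw]
BK 19: (5.748,-6.494) -> (16.097,-22.429) [heading=123, draw]
Final: pos=(16.097,-22.429), heading=123, 9 segment(s) drawn

Segment endpoints: x in {5.748, 10, 10, 10, 11.74, 16.097, 22.632, 24.722}, y in {-32.493, -24, -22.429, -22.429, -15.72, -14, -10, -6.494, -5.5, 6}
xmin=5.748, ymin=-32.493, xmax=24.722, ymax=6

Answer: 5.748 -32.493 24.722 6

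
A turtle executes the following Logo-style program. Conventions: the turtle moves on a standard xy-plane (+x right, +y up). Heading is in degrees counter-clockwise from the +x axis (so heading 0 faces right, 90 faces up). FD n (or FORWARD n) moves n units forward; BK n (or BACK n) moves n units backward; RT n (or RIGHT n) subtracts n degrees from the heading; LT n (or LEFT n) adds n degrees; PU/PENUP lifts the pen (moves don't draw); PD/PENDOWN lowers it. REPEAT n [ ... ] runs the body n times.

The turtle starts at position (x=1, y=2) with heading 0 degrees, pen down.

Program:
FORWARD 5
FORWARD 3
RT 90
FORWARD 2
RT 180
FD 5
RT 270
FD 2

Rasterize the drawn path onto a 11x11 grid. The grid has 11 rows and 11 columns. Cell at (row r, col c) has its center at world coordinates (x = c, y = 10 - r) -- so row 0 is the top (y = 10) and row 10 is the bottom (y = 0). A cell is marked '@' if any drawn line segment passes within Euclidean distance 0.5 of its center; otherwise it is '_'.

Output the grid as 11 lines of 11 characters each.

Answer: ___________
___________
___________
___________
___________
_______@@@_
_________@_
_________@_
_@@@@@@@@@_
_________@_
_________@_

Derivation:
Segment 0: (1,2) -> (6,2)
Segment 1: (6,2) -> (9,2)
Segment 2: (9,2) -> (9,0)
Segment 3: (9,0) -> (9,5)
Segment 4: (9,5) -> (7,5)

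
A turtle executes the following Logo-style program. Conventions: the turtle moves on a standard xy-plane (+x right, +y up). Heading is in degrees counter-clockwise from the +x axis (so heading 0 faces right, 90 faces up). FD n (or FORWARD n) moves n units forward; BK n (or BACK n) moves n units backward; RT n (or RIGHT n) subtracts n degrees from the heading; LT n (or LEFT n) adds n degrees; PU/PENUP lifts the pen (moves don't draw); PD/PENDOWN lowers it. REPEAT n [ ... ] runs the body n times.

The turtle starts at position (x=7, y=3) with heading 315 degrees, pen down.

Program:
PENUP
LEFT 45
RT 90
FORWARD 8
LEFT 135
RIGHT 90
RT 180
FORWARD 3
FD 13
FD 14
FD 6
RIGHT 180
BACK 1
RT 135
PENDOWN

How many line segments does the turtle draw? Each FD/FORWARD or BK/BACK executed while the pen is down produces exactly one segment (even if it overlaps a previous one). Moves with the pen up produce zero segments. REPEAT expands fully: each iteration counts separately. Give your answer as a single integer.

Executing turtle program step by step:
Start: pos=(7,3), heading=315, pen down
PU: pen up
LT 45: heading 315 -> 0
RT 90: heading 0 -> 270
FD 8: (7,3) -> (7,-5) [heading=270, move]
LT 135: heading 270 -> 45
RT 90: heading 45 -> 315
RT 180: heading 315 -> 135
FD 3: (7,-5) -> (4.879,-2.879) [heading=135, move]
FD 13: (4.879,-2.879) -> (-4.314,6.314) [heading=135, move]
FD 14: (-4.314,6.314) -> (-14.213,16.213) [heading=135, move]
FD 6: (-14.213,16.213) -> (-18.456,20.456) [heading=135, move]
RT 180: heading 135 -> 315
BK 1: (-18.456,20.456) -> (-19.163,21.163) [heading=315, move]
RT 135: heading 315 -> 180
PD: pen down
Final: pos=(-19.163,21.163), heading=180, 0 segment(s) drawn
Segments drawn: 0

Answer: 0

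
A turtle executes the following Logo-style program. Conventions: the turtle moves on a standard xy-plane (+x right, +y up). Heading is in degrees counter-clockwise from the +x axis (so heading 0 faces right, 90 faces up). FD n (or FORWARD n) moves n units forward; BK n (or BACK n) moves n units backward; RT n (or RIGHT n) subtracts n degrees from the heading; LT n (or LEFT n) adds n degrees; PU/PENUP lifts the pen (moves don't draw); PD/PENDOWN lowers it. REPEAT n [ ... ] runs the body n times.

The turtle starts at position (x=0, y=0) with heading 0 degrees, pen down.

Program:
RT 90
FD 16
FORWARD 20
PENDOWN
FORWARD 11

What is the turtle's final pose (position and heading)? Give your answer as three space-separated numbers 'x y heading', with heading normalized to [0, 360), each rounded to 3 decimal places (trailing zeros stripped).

Executing turtle program step by step:
Start: pos=(0,0), heading=0, pen down
RT 90: heading 0 -> 270
FD 16: (0,0) -> (0,-16) [heading=270, draw]
FD 20: (0,-16) -> (0,-36) [heading=270, draw]
PD: pen down
FD 11: (0,-36) -> (0,-47) [heading=270, draw]
Final: pos=(0,-47), heading=270, 3 segment(s) drawn

Answer: 0 -47 270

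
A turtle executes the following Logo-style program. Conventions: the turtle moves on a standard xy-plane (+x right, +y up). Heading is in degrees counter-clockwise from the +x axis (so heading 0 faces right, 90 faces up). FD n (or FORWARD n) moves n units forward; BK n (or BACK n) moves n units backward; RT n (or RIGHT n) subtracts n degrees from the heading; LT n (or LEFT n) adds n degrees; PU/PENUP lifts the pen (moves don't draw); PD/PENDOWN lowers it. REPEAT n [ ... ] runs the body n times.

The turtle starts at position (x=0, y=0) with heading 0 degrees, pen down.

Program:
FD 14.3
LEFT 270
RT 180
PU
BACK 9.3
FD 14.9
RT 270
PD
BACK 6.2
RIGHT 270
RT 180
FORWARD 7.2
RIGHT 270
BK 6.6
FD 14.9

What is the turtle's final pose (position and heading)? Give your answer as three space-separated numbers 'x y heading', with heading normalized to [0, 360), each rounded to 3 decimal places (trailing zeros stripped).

Answer: 12.2 12.8 180

Derivation:
Executing turtle program step by step:
Start: pos=(0,0), heading=0, pen down
FD 14.3: (0,0) -> (14.3,0) [heading=0, draw]
LT 270: heading 0 -> 270
RT 180: heading 270 -> 90
PU: pen up
BK 9.3: (14.3,0) -> (14.3,-9.3) [heading=90, move]
FD 14.9: (14.3,-9.3) -> (14.3,5.6) [heading=90, move]
RT 270: heading 90 -> 180
PD: pen down
BK 6.2: (14.3,5.6) -> (20.5,5.6) [heading=180, draw]
RT 270: heading 180 -> 270
RT 180: heading 270 -> 90
FD 7.2: (20.5,5.6) -> (20.5,12.8) [heading=90, draw]
RT 270: heading 90 -> 180
BK 6.6: (20.5,12.8) -> (27.1,12.8) [heading=180, draw]
FD 14.9: (27.1,12.8) -> (12.2,12.8) [heading=180, draw]
Final: pos=(12.2,12.8), heading=180, 5 segment(s) drawn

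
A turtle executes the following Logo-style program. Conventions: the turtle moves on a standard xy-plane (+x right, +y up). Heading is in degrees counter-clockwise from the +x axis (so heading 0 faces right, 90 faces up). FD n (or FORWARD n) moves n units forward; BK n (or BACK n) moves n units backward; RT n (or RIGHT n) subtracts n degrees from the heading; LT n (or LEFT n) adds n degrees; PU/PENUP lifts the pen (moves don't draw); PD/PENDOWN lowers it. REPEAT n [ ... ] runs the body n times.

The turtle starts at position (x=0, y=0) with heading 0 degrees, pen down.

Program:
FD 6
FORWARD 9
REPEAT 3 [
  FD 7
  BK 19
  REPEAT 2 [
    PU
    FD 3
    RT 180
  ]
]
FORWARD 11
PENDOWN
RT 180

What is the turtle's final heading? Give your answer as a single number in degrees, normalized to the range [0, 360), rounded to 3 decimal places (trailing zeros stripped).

Executing turtle program step by step:
Start: pos=(0,0), heading=0, pen down
FD 6: (0,0) -> (6,0) [heading=0, draw]
FD 9: (6,0) -> (15,0) [heading=0, draw]
REPEAT 3 [
  -- iteration 1/3 --
  FD 7: (15,0) -> (22,0) [heading=0, draw]
  BK 19: (22,0) -> (3,0) [heading=0, draw]
  REPEAT 2 [
    -- iteration 1/2 --
    PU: pen up
    FD 3: (3,0) -> (6,0) [heading=0, move]
    RT 180: heading 0 -> 180
    -- iteration 2/2 --
    PU: pen up
    FD 3: (6,0) -> (3,0) [heading=180, move]
    RT 180: heading 180 -> 0
  ]
  -- iteration 2/3 --
  FD 7: (3,0) -> (10,0) [heading=0, move]
  BK 19: (10,0) -> (-9,0) [heading=0, move]
  REPEAT 2 [
    -- iteration 1/2 --
    PU: pen up
    FD 3: (-9,0) -> (-6,0) [heading=0, move]
    RT 180: heading 0 -> 180
    -- iteration 2/2 --
    PU: pen up
    FD 3: (-6,0) -> (-9,0) [heading=180, move]
    RT 180: heading 180 -> 0
  ]
  -- iteration 3/3 --
  FD 7: (-9,0) -> (-2,0) [heading=0, move]
  BK 19: (-2,0) -> (-21,0) [heading=0, move]
  REPEAT 2 [
    -- iteration 1/2 --
    PU: pen up
    FD 3: (-21,0) -> (-18,0) [heading=0, move]
    RT 180: heading 0 -> 180
    -- iteration 2/2 --
    PU: pen up
    FD 3: (-18,0) -> (-21,0) [heading=180, move]
    RT 180: heading 180 -> 0
  ]
]
FD 11: (-21,0) -> (-10,0) [heading=0, move]
PD: pen down
RT 180: heading 0 -> 180
Final: pos=(-10,0), heading=180, 4 segment(s) drawn

Answer: 180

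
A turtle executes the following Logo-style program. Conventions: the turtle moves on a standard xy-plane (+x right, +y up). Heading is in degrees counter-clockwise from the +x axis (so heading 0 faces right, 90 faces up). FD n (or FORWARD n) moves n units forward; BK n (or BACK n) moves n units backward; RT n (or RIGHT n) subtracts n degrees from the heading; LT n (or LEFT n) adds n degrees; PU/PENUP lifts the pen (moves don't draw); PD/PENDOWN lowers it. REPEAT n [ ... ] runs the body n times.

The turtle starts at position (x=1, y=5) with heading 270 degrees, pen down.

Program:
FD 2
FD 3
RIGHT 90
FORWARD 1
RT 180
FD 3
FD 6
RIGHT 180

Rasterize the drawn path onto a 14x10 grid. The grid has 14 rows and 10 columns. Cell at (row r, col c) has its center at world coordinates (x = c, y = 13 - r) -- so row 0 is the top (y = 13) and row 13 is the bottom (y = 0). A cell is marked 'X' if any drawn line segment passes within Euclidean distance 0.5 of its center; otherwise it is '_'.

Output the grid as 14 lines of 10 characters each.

Answer: __________
__________
__________
__________
__________
__________
__________
__________
_X________
_X________
_X________
_X________
_X________
XXXXXXXXXX

Derivation:
Segment 0: (1,5) -> (1,3)
Segment 1: (1,3) -> (1,0)
Segment 2: (1,0) -> (-0,0)
Segment 3: (-0,0) -> (3,0)
Segment 4: (3,0) -> (9,0)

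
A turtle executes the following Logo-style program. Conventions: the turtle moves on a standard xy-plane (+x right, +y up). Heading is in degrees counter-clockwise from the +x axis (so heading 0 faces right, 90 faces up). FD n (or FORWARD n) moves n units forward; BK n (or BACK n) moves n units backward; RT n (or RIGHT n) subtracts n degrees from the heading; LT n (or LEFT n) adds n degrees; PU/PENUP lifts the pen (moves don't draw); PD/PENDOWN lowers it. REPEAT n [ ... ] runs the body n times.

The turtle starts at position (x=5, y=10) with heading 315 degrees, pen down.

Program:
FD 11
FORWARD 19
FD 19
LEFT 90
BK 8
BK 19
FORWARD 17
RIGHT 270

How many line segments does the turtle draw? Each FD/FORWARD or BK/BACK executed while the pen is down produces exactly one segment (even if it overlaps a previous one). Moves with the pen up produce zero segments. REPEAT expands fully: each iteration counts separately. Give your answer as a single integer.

Answer: 6

Derivation:
Executing turtle program step by step:
Start: pos=(5,10), heading=315, pen down
FD 11: (5,10) -> (12.778,2.222) [heading=315, draw]
FD 19: (12.778,2.222) -> (26.213,-11.213) [heading=315, draw]
FD 19: (26.213,-11.213) -> (39.648,-24.648) [heading=315, draw]
LT 90: heading 315 -> 45
BK 8: (39.648,-24.648) -> (33.991,-30.305) [heading=45, draw]
BK 19: (33.991,-30.305) -> (20.556,-43.74) [heading=45, draw]
FD 17: (20.556,-43.74) -> (32.577,-31.719) [heading=45, draw]
RT 270: heading 45 -> 135
Final: pos=(32.577,-31.719), heading=135, 6 segment(s) drawn
Segments drawn: 6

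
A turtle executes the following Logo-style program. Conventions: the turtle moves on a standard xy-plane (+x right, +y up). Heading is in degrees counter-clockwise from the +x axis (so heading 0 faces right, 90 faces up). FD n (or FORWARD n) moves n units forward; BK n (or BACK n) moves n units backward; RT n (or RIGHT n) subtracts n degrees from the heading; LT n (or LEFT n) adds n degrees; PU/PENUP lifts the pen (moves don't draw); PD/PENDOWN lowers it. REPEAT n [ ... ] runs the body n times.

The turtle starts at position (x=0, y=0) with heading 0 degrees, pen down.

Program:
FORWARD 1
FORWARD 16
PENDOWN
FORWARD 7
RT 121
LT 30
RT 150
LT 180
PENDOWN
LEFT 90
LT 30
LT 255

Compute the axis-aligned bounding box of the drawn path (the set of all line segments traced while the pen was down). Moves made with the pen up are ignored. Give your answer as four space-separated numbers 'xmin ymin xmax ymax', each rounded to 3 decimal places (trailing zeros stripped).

Answer: 0 0 24 0

Derivation:
Executing turtle program step by step:
Start: pos=(0,0), heading=0, pen down
FD 1: (0,0) -> (1,0) [heading=0, draw]
FD 16: (1,0) -> (17,0) [heading=0, draw]
PD: pen down
FD 7: (17,0) -> (24,0) [heading=0, draw]
RT 121: heading 0 -> 239
LT 30: heading 239 -> 269
RT 150: heading 269 -> 119
LT 180: heading 119 -> 299
PD: pen down
LT 90: heading 299 -> 29
LT 30: heading 29 -> 59
LT 255: heading 59 -> 314
Final: pos=(24,0), heading=314, 3 segment(s) drawn

Segment endpoints: x in {0, 1, 17, 24}, y in {0}
xmin=0, ymin=0, xmax=24, ymax=0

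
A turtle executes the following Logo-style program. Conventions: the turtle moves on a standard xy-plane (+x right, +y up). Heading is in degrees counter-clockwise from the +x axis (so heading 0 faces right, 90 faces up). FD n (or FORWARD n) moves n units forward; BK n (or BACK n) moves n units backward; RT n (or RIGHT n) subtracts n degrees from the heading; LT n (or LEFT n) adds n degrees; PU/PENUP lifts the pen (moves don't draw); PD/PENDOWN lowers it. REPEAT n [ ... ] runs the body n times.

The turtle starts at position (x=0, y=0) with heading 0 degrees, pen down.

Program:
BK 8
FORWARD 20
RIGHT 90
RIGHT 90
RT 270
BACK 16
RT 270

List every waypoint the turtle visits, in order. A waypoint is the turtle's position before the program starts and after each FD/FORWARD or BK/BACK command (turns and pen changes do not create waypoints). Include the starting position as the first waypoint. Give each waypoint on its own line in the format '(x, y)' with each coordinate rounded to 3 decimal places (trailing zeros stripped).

Executing turtle program step by step:
Start: pos=(0,0), heading=0, pen down
BK 8: (0,0) -> (-8,0) [heading=0, draw]
FD 20: (-8,0) -> (12,0) [heading=0, draw]
RT 90: heading 0 -> 270
RT 90: heading 270 -> 180
RT 270: heading 180 -> 270
BK 16: (12,0) -> (12,16) [heading=270, draw]
RT 270: heading 270 -> 0
Final: pos=(12,16), heading=0, 3 segment(s) drawn
Waypoints (4 total):
(0, 0)
(-8, 0)
(12, 0)
(12, 16)

Answer: (0, 0)
(-8, 0)
(12, 0)
(12, 16)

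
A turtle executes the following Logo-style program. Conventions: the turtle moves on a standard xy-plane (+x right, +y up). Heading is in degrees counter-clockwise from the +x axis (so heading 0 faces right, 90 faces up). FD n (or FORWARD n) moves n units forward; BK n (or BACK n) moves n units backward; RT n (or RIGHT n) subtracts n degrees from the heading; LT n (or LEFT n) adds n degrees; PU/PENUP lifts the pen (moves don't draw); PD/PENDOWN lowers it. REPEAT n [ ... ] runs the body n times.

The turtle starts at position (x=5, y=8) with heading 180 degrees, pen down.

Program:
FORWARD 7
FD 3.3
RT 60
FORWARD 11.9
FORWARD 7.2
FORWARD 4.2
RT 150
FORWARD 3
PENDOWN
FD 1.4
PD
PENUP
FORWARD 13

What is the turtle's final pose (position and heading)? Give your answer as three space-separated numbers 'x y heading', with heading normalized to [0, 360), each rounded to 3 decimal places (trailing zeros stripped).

Executing turtle program step by step:
Start: pos=(5,8), heading=180, pen down
FD 7: (5,8) -> (-2,8) [heading=180, draw]
FD 3.3: (-2,8) -> (-5.3,8) [heading=180, draw]
RT 60: heading 180 -> 120
FD 11.9: (-5.3,8) -> (-11.25,18.306) [heading=120, draw]
FD 7.2: (-11.25,18.306) -> (-14.85,24.541) [heading=120, draw]
FD 4.2: (-14.85,24.541) -> (-16.95,28.178) [heading=120, draw]
RT 150: heading 120 -> 330
FD 3: (-16.95,28.178) -> (-14.352,26.678) [heading=330, draw]
PD: pen down
FD 1.4: (-14.352,26.678) -> (-13.139,25.978) [heading=330, draw]
PD: pen down
PU: pen up
FD 13: (-13.139,25.978) -> (-1.881,19.478) [heading=330, move]
Final: pos=(-1.881,19.478), heading=330, 7 segment(s) drawn

Answer: -1.881 19.478 330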